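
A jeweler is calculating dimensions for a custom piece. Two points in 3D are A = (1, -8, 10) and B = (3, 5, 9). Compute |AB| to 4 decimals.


3D distance between two points
P1 = (1, -8, 10), P2 = (3, 5, 9)
Formula: d = sqrt((x2-x1)^2 + (y2-y1)^2 + (z2-z1)^2)
dx = 3 - 1 = 2
dy = 5 - -8 = 13
dz = 9 - 10 = -1
dx^2 + dy^2 + dz^2 = 4 + 169 + 1 = 174
d = sqrt(174)
d = 13.1909
13.1909 units


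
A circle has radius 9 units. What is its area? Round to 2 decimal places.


Shape: circle
Radius r = 9 units
Formula: A = pi * r^2
r^2 = 9^2 = 81
A = pi * 81
A = 254.47
254.47 units^2


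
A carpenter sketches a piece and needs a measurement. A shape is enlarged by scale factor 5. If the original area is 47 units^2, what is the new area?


Linear scale factor k = 5
Original area = 47 units^2
Rule: under a linear scaling by k, areas scale by k^2.
k^2 = 5^2 = 25
New area = 47 * 25
New area = 1175
1175 units^2


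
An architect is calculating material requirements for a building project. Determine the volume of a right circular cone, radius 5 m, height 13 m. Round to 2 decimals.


Shape: cone
Radius r = 5 m, Height h = 13 m
Formula: V = (1/3) * pi * r^2 * h
r^2 = 25
pi * r^2 * h = pi * 25 * 13 = 325 * pi
V = 325 * pi / 3
V = 340.34
340.34 m^3


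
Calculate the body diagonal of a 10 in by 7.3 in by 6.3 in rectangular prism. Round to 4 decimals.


Shape: rectangular box (space diagonal)
l = 10 in, w = 7.3 in, h = 6.3 in
Visualize: the diagonal of the base, then a right triangle with that diagonal and the height.
Formula: d = sqrt(l^2 + w^2 + h^2)
l^2 + w^2 + h^2 = 100 + 53.29 + 39.69 = 192.98
d = sqrt(192.98)
d = 13.8917
13.8917 in


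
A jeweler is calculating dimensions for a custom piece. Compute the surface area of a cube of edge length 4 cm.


Shape: cube
Side s = 4 cm
A cube has 6 square faces.
Formula: SA = 6 * s^2
s^2 = 16
SA = 6 * 16
SA = 96
96 cm^2


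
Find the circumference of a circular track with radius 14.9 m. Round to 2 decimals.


Shape: circle
Radius r = 14.9 m
Formula: C = 2 * pi * r
C = 2 * pi * 14.9
C = 29.8 * pi
C = 93.62
93.62 m


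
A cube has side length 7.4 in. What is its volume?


Shape: cube
Side s = 7.4 in
Formula: V = s^3
V = 7.4 * 7.4 * 7.4
V = 54.76 * 7.4
V = 405.224
405.224 in^3


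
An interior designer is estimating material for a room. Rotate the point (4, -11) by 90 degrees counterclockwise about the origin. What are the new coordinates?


Transformation: rotation about the origin
Original point: (4, -11)
Rule for 90 deg counterclockwise: (x, y) -> (-y, x)
Apply: (4, -11) -> (11, 4)
(11, 4)


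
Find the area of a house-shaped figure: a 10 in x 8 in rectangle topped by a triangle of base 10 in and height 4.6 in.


Composite shape: rectangle + triangle
Rectangle area = 10 * 8 = 80
Triangle area = 0.5 * 10 * 4.6 = 23
Total = 80 + 23
Total = 103
103 in^2


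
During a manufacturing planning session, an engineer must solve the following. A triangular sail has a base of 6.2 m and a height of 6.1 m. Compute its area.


Shape: triangle
Base b = 6.2 m, Height h = 6.1 m
Formula: A = (1/2) * b * h
A = 0.5 * 6.2 * 6.1
A = 0.5 * 37.82
A = 18.91
18.91 m^2


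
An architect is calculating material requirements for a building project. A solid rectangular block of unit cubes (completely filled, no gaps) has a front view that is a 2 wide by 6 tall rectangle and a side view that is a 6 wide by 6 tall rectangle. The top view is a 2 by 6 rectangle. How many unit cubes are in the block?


Orthographic views of a solid rectangular block:
Front view 2 x 6 -> length = 2, height = 6
Side view 6 x 6 -> width = 6, height = 6 (consistent)
Top view 2 x 6 -> confirms length = 2, width = 6
The block is 2 x 6 x 6.
Total unit cubes = 2 * 6 * 6 = 72
72 unit cubes


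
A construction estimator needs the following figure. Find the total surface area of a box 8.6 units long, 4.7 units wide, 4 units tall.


Shape: rectangular prism
l = 8.6 units, w = 4.7 units, h = 4 units
Formula: SA = 2(lw + lh + wh)
lw = 40.42, lh = 34.4, wh = 18.8
lw + lh + wh = 93.62
SA = 2 * 93.62
SA = 187.24
187.24 units^2


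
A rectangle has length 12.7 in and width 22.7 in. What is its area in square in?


Shape: rectangle
Length l = 12.7 in, Width w = 22.7 in
Formula: A = l * w
A = 12.7 * 22.7
A = 288.29
288.29 in^2


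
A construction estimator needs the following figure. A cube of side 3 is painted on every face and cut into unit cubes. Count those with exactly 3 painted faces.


Large cube: 3 x 3 x 3, cut into unit cubes.
Cubes with 3 painted faces are at the corners. A cube always has 8 corners.
Count = 8
8 unit cubes


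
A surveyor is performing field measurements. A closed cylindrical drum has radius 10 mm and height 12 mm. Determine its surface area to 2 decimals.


Shape: closed cylinder
Radius r = 10 mm, Height h = 12 mm
Formula: SA = 2*pi*r^2 + 2*pi*r*h = 2*pi*r*(r + h)
r + h = 22
2 * r * (r + h) = 2 * 10 * 22 = 440
SA = 440 * pi
SA = 1382.3
1382.3 mm^2


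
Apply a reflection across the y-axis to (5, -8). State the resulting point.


Transformation: reflection
Original point: (5, -8)
Rule for reflection over the y-axis: (x, y) -> (-x, y)
Apply: (5, -8) -> (-5, -8)
(-5, -8)


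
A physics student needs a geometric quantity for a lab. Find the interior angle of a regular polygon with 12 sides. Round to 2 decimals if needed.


Shape: regular dodecagon (12 sides)
Formula: interior angle = (n - 2) * 180 / n
(n - 2) = 10
(n - 2) * 180 = 1800
angle = 1800 / 12
angle = 150
150 degrees


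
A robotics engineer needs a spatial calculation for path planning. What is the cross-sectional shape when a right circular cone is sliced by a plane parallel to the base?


Solid: right circular cone
Cutting plane: parallel to the base
Visualize the intersection of the plane with the solid's surface.
The boundary of the cut region is a circle.
circle


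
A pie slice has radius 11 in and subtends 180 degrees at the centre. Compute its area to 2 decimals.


Shape: circular sector
Radius r = 11 in, Angle = 180 degrees
Formula: A = (angle/360) * pi * r^2
r^2 = 121
Fraction of circle = 180/360
A = (180/360) * pi * 121
A = 60.5 * pi
A = 190.07
190.07 in^2


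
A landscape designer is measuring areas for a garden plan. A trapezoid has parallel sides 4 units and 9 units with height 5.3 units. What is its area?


Shape: trapezoid
Parallel sides a = 4 units, b = 9 units; Height h = 5.3 units
Formula: A = (a + b) * h / 2
a + b = 4 + 9 = 13
A = 13 * 5.3 / 2
A = 68.9 / 2
A = 34.45
34.45 units^2


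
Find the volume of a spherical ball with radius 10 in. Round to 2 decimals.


Shape: sphere
Radius r = 10 in
Formula: V = (4/3) * pi * r^3
r^3 = 1000
(4/3) * 1000 = 1333.333333
V = 1333.333333 * pi
V = 4188.79
4188.79 in^3


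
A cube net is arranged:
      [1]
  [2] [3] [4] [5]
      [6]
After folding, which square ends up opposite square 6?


Net: cross layout. Take square 3 as the base (bottom).
Fold the four squares in the horizontal row up around 3: 2 -> left, 4 -> right, 5 wraps to the top.
Fold 1 and 6 up from 3: 1 -> back, 6 -> front.
Opposite pairs are therefore: (1, 6), (2, 4), (3, 5).
Face 6 is opposite face 1.
face 1


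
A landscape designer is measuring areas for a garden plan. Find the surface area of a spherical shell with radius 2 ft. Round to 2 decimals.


Shape: sphere
Radius r = 2 ft
Formula: SA = 4 * pi * r^2
r^2 = 4
SA = 4 * pi * 4
SA = 16 * pi
SA = 50.27
50.27 ft^2


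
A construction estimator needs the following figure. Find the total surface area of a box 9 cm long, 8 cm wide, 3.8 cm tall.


Shape: rectangular prism
l = 9 cm, w = 8 cm, h = 3.8 cm
Formula: SA = 2(lw + lh + wh)
lw = 72, lh = 34.2, wh = 30.4
lw + lh + wh = 136.6
SA = 2 * 136.6
SA = 273.2
273.2 cm^2


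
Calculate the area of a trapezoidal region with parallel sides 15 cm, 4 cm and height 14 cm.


Shape: trapezoid
Parallel sides a = 15 cm, b = 4 cm; Height h = 14 cm
Formula: A = (a + b) * h / 2
a + b = 15 + 4 = 19
A = 19 * 14 / 2
A = 266 / 2
A = 133
133 cm^2


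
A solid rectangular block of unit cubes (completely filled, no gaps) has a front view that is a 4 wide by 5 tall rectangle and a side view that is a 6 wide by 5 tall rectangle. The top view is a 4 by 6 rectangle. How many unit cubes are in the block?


Orthographic views of a solid rectangular block:
Front view 4 x 5 -> length = 4, height = 5
Side view 6 x 5 -> width = 6, height = 5 (consistent)
Top view 4 x 6 -> confirms length = 4, width = 6
The block is 4 x 6 x 5.
Total unit cubes = 4 * 6 * 5 = 120
120 unit cubes


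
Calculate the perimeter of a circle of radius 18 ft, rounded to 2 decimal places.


Shape: circle
Radius r = 18 ft
Formula: C = 2 * pi * r
C = 2 * pi * 18
C = 36 * pi
C = 113.1
113.1 ft


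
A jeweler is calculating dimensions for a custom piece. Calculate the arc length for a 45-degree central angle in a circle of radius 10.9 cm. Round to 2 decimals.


Shape: circular arc
Radius r = 10.9 cm, Angle = 45 degrees
Formula: L = (angle/360) * 2 * pi * r
2 * pi * r = 21.8 * pi
L = (45/360) * 21.8 * pi
L = 2.725 * pi
L = 8.56
8.56 cm


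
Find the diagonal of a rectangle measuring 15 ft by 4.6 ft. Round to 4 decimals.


Shape: rectangle (diagonal via Pythagoras)
Sides: 15 ft and 4.6 ft
Formula: d = sqrt(l^2 + w^2)
l^2 = 225, w^2 = 21.16
l^2 + w^2 = 246.16
d = sqrt(246.16)
d = 15.6895
15.6895 ft


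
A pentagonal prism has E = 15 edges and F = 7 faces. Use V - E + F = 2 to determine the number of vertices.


Polyhedron: pentagonal prism
Euler's formula for convex polyhedra: V - E + F = 2
Given: E = 15 edges and F = 7 faces
Solve for V:
V = 2 + E - F = 2 + 15 - 7 = 10
10 vertices


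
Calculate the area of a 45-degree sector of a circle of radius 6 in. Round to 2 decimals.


Shape: circular sector
Radius r = 6 in, Angle = 45 degrees
Formula: A = (angle/360) * pi * r^2
r^2 = 36
Fraction of circle = 45/360
A = (45/360) * pi * 36
A = 4.5 * pi
A = 14.14
14.14 in^2


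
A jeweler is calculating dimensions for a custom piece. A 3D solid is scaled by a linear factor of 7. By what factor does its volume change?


Linear scale factor k = 7
Rule: under a linear scaling by k, volumes scale by k^3.
k^3 = 7 * 7 * 7
k^3 = 49 * 7
k^3 = 343
Volume scales by a factor of 343.
343 (dimensionless)


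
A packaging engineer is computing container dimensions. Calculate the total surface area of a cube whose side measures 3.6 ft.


Shape: cube
Side s = 3.6 ft
A cube has 6 square faces.
Formula: SA = 6 * s^2
s^2 = 12.96
SA = 6 * 12.96
SA = 77.76
77.76 ft^2


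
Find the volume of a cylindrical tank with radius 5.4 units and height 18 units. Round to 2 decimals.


Shape: cylinder
Radius r = 5.4 units, Height h = 18 units
Formula: V = pi * r^2 * h
r^2 = 29.16
V = pi * 29.16 * 18
V = 524.88 * pi
V = 1648.96
1648.96 units^3


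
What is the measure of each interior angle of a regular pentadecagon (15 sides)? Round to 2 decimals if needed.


Shape: regular pentadecagon (15 sides)
Formula: interior angle = (n - 2) * 180 / n
(n - 2) = 13
(n - 2) * 180 = 2340
angle = 2340 / 15
angle = 156
156 degrees


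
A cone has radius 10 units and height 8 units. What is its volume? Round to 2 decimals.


Shape: cone
Radius r = 10 units, Height h = 8 units
Formula: V = (1/3) * pi * r^2 * h
r^2 = 100
pi * r^2 * h = pi * 100 * 8 = 800 * pi
V = 800 * pi / 3
V = 837.76
837.76 units^3


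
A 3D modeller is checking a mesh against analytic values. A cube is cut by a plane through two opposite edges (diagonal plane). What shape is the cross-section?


Solid: cube
Cutting plane: through two opposite edges (diagonal plane)
Visualize the intersection of the plane with the solid's surface.
The boundary of the cut region is a rectangle.
rectangle


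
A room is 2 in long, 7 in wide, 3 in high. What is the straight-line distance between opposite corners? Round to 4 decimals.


Shape: rectangular box (space diagonal)
l = 2 in, w = 7 in, h = 3 in
Visualize: the diagonal of the base, then a right triangle with that diagonal and the height.
Formula: d = sqrt(l^2 + w^2 + h^2)
l^2 + w^2 + h^2 = 4 + 49 + 9 = 62
d = sqrt(62)
d = 7.874
7.874 in


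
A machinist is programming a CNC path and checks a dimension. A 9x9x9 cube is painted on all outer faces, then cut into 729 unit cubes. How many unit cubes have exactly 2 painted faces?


Large cube: 9 x 9 x 9, cut into unit cubes.
n = 9, so n - 2 = 7
Cubes with 2 painted faces lie along the edges, excluding corners.
A cube has 12 edges; each contributes (n - 2) = 7 such cubes.
Count = 12 * 7 = 84
84 unit cubes


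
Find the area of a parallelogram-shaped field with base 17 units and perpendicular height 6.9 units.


Shape: parallelogram
Base b = 17 units, Height h = 6.9 units
Formula: A = b * h
A = 17 * 6.9
A = 117.3
117.3 units^2


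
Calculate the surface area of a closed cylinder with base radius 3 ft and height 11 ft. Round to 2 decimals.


Shape: closed cylinder
Radius r = 3 ft, Height h = 11 ft
Formula: SA = 2*pi*r^2 + 2*pi*r*h = 2*pi*r*(r + h)
r + h = 14
2 * r * (r + h) = 2 * 3 * 14 = 84
SA = 84 * pi
SA = 263.89
263.89 ft^2


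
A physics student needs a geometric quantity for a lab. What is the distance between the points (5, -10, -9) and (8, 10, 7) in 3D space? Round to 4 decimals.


3D distance between two points
P1 = (5, -10, -9), P2 = (8, 10, 7)
Formula: d = sqrt((x2-x1)^2 + (y2-y1)^2 + (z2-z1)^2)
dx = 8 - 5 = 3
dy = 10 - -10 = 20
dz = 7 - -9 = 16
dx^2 + dy^2 + dz^2 = 9 + 400 + 256 = 665
d = sqrt(665)
d = 25.7876
25.7876 units


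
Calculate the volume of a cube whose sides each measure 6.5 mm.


Shape: cube
Side s = 6.5 mm
Formula: V = s^3
V = 6.5 * 6.5 * 6.5
V = 42.25 * 6.5
V = 274.625
274.625 mm^3


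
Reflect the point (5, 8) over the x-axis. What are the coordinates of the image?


Transformation: reflection
Original point: (5, 8)
Rule for reflection over the x-axis: (x, y) -> (x, -y)
Apply: (5, 8) -> (5, -8)
(5, -8)


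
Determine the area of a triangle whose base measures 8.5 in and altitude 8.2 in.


Shape: triangle
Base b = 8.5 in, Height h = 8.2 in
Formula: A = (1/2) * b * h
A = 0.5 * 8.5 * 8.2
A = 0.5 * 69.7
A = 34.85
34.85 in^2


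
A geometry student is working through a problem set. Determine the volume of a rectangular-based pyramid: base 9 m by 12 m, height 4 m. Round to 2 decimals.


Shape: rectangular pyramid
Base: 9 m x 12 m, Height h = 4 m
Formula: V = (1/3) * base_area * h
base_area = 9 * 12 = 108
base_area * h = 108 * 4 = 432
V = 432 / 3
V = 144
144 m^3


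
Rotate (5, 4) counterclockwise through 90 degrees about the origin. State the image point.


Transformation: rotation about the origin
Original point: (5, 4)
Rule for 90 deg counterclockwise: (x, y) -> (-y, x)
Apply: (5, 4) -> (-4, 5)
(-4, 5)


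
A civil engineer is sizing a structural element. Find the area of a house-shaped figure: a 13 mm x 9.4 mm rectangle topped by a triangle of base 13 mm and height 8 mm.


Composite shape: rectangle + triangle
Rectangle area = 13 * 9.4 = 122.2
Triangle area = 0.5 * 13 * 8 = 52
Total = 122.2 + 52
Total = 174.2
174.2 mm^2


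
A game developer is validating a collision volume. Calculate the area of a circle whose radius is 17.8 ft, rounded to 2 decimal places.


Shape: circle
Radius r = 17.8 ft
Formula: A = pi * r^2
r^2 = 17.8^2 = 316.84
A = pi * 316.84
A = 995.38
995.38 ft^2


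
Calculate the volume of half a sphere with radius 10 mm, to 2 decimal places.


Shape: hemisphere (half of a sphere)
Radius r = 10 mm
Formula: V = (1/2) * (4/3) * pi * r^3 = (2/3) * pi * r^3
r^3 = 1000
(2/3) * 1000 = 666.666667
V = 666.666667 * pi
V = 2094.4
2094.4 mm^3


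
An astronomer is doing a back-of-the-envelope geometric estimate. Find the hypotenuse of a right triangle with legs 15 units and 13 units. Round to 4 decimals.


Shape: right triangle
Legs a = 15 units, b = 13 units
Formula: c = sqrt(a^2 + b^2)
a^2 = 225, b^2 = 169
a^2 + b^2 = 394
c = sqrt(394)
c = 19.8494
19.8494 units


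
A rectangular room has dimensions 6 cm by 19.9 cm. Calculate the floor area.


Shape: rectangle
Length l = 6 cm, Width w = 19.9 cm
Formula: A = l * w
A = 6 * 19.9
A = 119.4
119.4 cm^2


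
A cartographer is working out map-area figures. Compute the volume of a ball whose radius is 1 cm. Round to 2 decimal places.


Shape: sphere
Radius r = 1 cm
Formula: V = (4/3) * pi * r^3
r^3 = 1
(4/3) * 1 = 1.333333
V = 1.333333 * pi
V = 4.19
4.19 cm^3


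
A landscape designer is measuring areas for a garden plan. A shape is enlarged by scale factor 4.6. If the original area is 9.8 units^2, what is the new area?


Linear scale factor k = 4.6
Original area = 9.8 units^2
Rule: under a linear scaling by k, areas scale by k^2.
k^2 = 4.6^2 = 21.16
New area = 9.8 * 21.16
New area = 207.368
207.368 units^2


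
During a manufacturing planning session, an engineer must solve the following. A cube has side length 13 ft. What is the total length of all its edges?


Shape: cube
Side s = 13 ft
A cube has 12 edges, all equal.
Formula: total edge length = 12 * s
Total = 12 * 13
Total = 156
156 ft


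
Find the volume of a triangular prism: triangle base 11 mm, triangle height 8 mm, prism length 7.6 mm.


Shape: triangular prism
Triangle base = 11 mm, triangle height = 8 mm, prism length L = 7.6 mm
Formula: V = (1/2 * b * h_tri) * L
Cross-section area = 0.5 * 11 * 8 = 44
V = 44 * 7.6
V = 334.4
334.4 mm^3


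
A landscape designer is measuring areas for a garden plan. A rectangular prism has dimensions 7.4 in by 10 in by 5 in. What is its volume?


Shape: rectangular prism
l = 7.4 in, w = 10 in, h = 5 in
Formula: V = l * w * h
V = 7.4 * 10 * 5
V = 74 * 5
V = 370
370 in^3


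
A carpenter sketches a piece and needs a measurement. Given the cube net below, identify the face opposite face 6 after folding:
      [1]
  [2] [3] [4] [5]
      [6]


Net: cross layout. Take square 3 as the base (bottom).
Fold the four squares in the horizontal row up around 3: 2 -> left, 4 -> right, 5 wraps to the top.
Fold 1 and 6 up from 3: 1 -> back, 6 -> front.
Opposite pairs are therefore: (1, 6), (2, 4), (3, 5).
Face 6 is opposite face 1.
face 1


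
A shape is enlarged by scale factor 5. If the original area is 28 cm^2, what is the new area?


Linear scale factor k = 5
Original area = 28 cm^2
Rule: under a linear scaling by k, areas scale by k^2.
k^2 = 5^2 = 25
New area = 28 * 25
New area = 700
700 cm^2


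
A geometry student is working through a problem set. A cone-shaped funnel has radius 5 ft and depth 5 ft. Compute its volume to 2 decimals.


Shape: cone
Radius r = 5 ft, Height h = 5 ft
Formula: V = (1/3) * pi * r^2 * h
r^2 = 25
pi * r^2 * h = pi * 25 * 5 = 125 * pi
V = 125 * pi / 3
V = 130.9
130.9 ft^3


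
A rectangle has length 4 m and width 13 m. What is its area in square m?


Shape: rectangle
Length l = 4 m, Width w = 13 m
Formula: A = l * w
A = 4 * 13
A = 52
52 m^2


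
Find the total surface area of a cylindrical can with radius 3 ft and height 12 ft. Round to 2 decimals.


Shape: closed cylinder
Radius r = 3 ft, Height h = 12 ft
Formula: SA = 2*pi*r^2 + 2*pi*r*h = 2*pi*r*(r + h)
r + h = 15
2 * r * (r + h) = 2 * 3 * 15 = 90
SA = 90 * pi
SA = 282.74
282.74 ft^2


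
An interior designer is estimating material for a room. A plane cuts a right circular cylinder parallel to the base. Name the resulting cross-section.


Solid: right circular cylinder
Cutting plane: parallel to the base
Visualize the intersection of the plane with the solid's surface.
The boundary of the cut region is a circle.
circle


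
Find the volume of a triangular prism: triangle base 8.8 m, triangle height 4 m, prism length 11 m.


Shape: triangular prism
Triangle base = 8.8 m, triangle height = 4 m, prism length L = 11 m
Formula: V = (1/2 * b * h_tri) * L
Cross-section area = 0.5 * 8.8 * 4 = 17.6
V = 17.6 * 11
V = 193.6
193.6 m^3


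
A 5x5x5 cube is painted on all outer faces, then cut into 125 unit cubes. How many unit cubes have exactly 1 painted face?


Large cube: 5 x 5 x 5, cut into unit cubes.
n = 5, so n - 2 = 3
Cubes with 1 painted face lie in the interior of each face.
A cube has 6 faces; each contributes (n - 2)^2 = 9 such cubes.
Count = 6 * 9 = 54
54 unit cubes


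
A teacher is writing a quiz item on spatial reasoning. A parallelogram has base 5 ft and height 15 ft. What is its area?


Shape: parallelogram
Base b = 5 ft, Height h = 15 ft
Formula: A = b * h
A = 5 * 15
A = 75
75 ft^2


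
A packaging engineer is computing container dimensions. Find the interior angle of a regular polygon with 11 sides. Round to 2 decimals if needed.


Shape: regular hendecagon (11 sides)
Formula: interior angle = (n - 2) * 180 / n
(n - 2) = 9
(n - 2) * 180 = 1620
angle = 1620 / 11
angle = 147.27
147.27 degrees


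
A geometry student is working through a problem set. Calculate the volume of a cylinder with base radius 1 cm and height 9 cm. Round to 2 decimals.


Shape: cylinder
Radius r = 1 cm, Height h = 9 cm
Formula: V = pi * r^2 * h
r^2 = 1
V = pi * 1 * 9
V = 9 * pi
V = 28.27
28.27 cm^3


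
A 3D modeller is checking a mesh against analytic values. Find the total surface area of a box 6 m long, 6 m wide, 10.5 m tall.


Shape: rectangular prism
l = 6 m, w = 6 m, h = 10.5 m
Formula: SA = 2(lw + lh + wh)
lw = 36, lh = 63, wh = 63
lw + lh + wh = 162
SA = 2 * 162
SA = 324
324 m^2


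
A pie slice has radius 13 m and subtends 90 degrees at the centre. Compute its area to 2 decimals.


Shape: circular sector
Radius r = 13 m, Angle = 90 degrees
Formula: A = (angle/360) * pi * r^2
r^2 = 169
Fraction of circle = 90/360
A = (90/360) * pi * 169
A = 42.25 * pi
A = 132.73
132.73 m^2


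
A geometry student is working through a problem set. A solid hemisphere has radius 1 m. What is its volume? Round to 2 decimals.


Shape: hemisphere (half of a sphere)
Radius r = 1 m
Formula: V = (1/2) * (4/3) * pi * r^3 = (2/3) * pi * r^3
r^3 = 1
(2/3) * 1 = 0.666667
V = 0.666667 * pi
V = 2.09
2.09 m^3


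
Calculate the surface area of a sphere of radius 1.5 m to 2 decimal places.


Shape: sphere
Radius r = 1.5 m
Formula: SA = 4 * pi * r^2
r^2 = 2.25
SA = 4 * pi * 2.25
SA = 9 * pi
SA = 28.27
28.27 m^2


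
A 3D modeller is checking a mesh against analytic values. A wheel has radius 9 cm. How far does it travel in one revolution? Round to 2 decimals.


Shape: circle
Radius r = 9 cm
Formula: C = 2 * pi * r
C = 2 * pi * 9
C = 18 * pi
C = 56.55
56.55 cm


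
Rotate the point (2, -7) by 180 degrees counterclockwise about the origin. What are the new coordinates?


Transformation: rotation about the origin
Original point: (2, -7)
Rule for 180 deg: (x, y) -> (-x, -y)
Apply: (2, -7) -> (-2, 7)
(-2, 7)


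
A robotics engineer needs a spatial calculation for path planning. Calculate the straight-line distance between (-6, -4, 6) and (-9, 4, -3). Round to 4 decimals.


3D distance between two points
P1 = (-6, -4, 6), P2 = (-9, 4, -3)
Formula: d = sqrt((x2-x1)^2 + (y2-y1)^2 + (z2-z1)^2)
dx = -9 - -6 = -3
dy = 4 - -4 = 8
dz = -3 - 6 = -9
dx^2 + dy^2 + dz^2 = 9 + 64 + 81 = 154
d = sqrt(154)
d = 12.4097
12.4097 units


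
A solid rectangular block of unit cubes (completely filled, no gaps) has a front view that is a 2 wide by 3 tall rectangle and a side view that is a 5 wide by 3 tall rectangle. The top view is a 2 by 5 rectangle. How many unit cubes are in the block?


Orthographic views of a solid rectangular block:
Front view 2 x 3 -> length = 2, height = 3
Side view 5 x 3 -> width = 5, height = 3 (consistent)
Top view 2 x 5 -> confirms length = 2, width = 5
The block is 2 x 5 x 3.
Total unit cubes = 2 * 5 * 3 = 30
30 unit cubes


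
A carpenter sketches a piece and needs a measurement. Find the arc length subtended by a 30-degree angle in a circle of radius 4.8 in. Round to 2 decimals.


Shape: circular arc
Radius r = 4.8 in, Angle = 30 degrees
Formula: L = (angle/360) * 2 * pi * r
2 * pi * r = 9.6 * pi
L = (30/360) * 9.6 * pi
L = 0.8 * pi
L = 2.51
2.51 in


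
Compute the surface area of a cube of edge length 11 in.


Shape: cube
Side s = 11 in
A cube has 6 square faces.
Formula: SA = 6 * s^2
s^2 = 121
SA = 6 * 121
SA = 726
726 in^2


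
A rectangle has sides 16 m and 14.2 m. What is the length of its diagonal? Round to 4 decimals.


Shape: rectangle (diagonal via Pythagoras)
Sides: 16 m and 14.2 m
Formula: d = sqrt(l^2 + w^2)
l^2 = 256, w^2 = 201.64
l^2 + w^2 = 457.64
d = sqrt(457.64)
d = 21.3925
21.3925 m


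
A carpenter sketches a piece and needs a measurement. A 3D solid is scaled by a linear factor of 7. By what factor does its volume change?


Linear scale factor k = 7
Rule: under a linear scaling by k, volumes scale by k^3.
k^3 = 7 * 7 * 7
k^3 = 49 * 7
k^3 = 343
Volume scales by a factor of 343.
343 (dimensionless)


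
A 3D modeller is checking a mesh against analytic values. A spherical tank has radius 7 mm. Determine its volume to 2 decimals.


Shape: sphere
Radius r = 7 mm
Formula: V = (4/3) * pi * r^3
r^3 = 343
(4/3) * 343 = 457.333333
V = 457.333333 * pi
V = 1436.76
1436.76 mm^3


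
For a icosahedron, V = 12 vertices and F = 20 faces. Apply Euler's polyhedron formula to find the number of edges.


Polyhedron: icosahedron
Euler's formula for convex polyhedra: V - E + F = 2
Given: V = 12 vertices and F = 20 faces
Solve for E:
E = V + F - 2 = 12 + 20 - 2 = 30
30 edges


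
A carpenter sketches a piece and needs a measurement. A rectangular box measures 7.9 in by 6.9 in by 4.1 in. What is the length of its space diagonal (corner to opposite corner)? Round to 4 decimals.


Shape: rectangular box (space diagonal)
l = 7.9 in, w = 6.9 in, h = 4.1 in
Visualize: the diagonal of the base, then a right triangle with that diagonal and the height.
Formula: d = sqrt(l^2 + w^2 + h^2)
l^2 + w^2 + h^2 = 62.41 + 47.61 + 16.81 = 126.83
d = sqrt(126.83)
d = 11.2619
11.2619 in


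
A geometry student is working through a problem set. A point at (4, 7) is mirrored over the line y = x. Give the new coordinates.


Transformation: reflection
Original point: (4, 7)
Rule for reflection over y = x: (x, y) -> (y, x)
Apply: (4, 7) -> (7, 4)
(7, 4)


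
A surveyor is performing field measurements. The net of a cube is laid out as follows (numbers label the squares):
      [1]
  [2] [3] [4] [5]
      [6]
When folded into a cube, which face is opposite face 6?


Net: cross layout. Take square 3 as the base (bottom).
Fold the four squares in the horizontal row up around 3: 2 -> left, 4 -> right, 5 wraps to the top.
Fold 1 and 6 up from 3: 1 -> back, 6 -> front.
Opposite pairs are therefore: (1, 6), (2, 4), (3, 5).
Face 6 is opposite face 1.
face 1


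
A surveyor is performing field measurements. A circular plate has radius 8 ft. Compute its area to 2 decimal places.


Shape: circle
Radius r = 8 ft
Formula: A = pi * r^2
r^2 = 8^2 = 64
A = pi * 64
A = 201.06
201.06 ft^2


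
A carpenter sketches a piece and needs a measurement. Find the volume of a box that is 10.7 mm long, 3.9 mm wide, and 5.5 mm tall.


Shape: rectangular prism
l = 10.7 mm, w = 3.9 mm, h = 5.5 mm
Formula: V = l * w * h
V = 10.7 * 3.9 * 5.5
V = 41.73 * 5.5
V = 229.515
229.515 mm^3


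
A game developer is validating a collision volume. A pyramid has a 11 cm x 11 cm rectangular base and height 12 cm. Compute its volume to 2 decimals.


Shape: rectangular pyramid
Base: 11 cm x 11 cm, Height h = 12 cm
Formula: V = (1/3) * base_area * h
base_area = 11 * 11 = 121
base_area * h = 121 * 12 = 1452
V = 1452 / 3
V = 484
484 cm^3


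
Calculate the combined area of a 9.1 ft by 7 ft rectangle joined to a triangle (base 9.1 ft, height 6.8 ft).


Composite shape: rectangle + triangle
Rectangle area = 9.1 * 7 = 63.7
Triangle area = 0.5 * 9.1 * 6.8 = 30.94
Total = 63.7 + 30.94
Total = 94.64
94.64 ft^2


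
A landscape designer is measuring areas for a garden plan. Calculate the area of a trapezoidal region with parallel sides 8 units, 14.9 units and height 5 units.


Shape: trapezoid
Parallel sides a = 8 units, b = 14.9 units; Height h = 5 units
Formula: A = (a + b) * h / 2
a + b = 8 + 14.9 = 22.9
A = 22.9 * 5 / 2
A = 114.5 / 2
A = 57.25
57.25 units^2


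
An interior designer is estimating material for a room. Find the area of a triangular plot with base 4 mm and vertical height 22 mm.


Shape: triangle
Base b = 4 mm, Height h = 22 mm
Formula: A = (1/2) * b * h
A = 0.5 * 4 * 22
A = 0.5 * 88
A = 44
44 mm^2


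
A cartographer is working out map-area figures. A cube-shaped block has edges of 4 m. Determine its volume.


Shape: cube
Side s = 4 m
Formula: V = s^3
V = 4 * 4 * 4
V = 16 * 4
V = 64
64 m^3


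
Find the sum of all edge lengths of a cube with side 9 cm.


Shape: cube
Side s = 9 cm
A cube has 12 edges, all equal.
Formula: total edge length = 12 * s
Total = 12 * 9
Total = 108
108 cm


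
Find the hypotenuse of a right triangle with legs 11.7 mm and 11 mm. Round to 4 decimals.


Shape: right triangle
Legs a = 11.7 mm, b = 11 mm
Formula: c = sqrt(a^2 + b^2)
a^2 = 136.89, b^2 = 121
a^2 + b^2 = 257.89
c = sqrt(257.89)
c = 16.059
16.059 mm


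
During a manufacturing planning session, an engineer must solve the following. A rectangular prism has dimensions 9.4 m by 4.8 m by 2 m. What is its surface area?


Shape: rectangular prism
l = 9.4 m, w = 4.8 m, h = 2 m
Formula: SA = 2(lw + lh + wh)
lw = 45.12, lh = 18.8, wh = 9.6
lw + lh + wh = 73.52
SA = 2 * 73.52
SA = 147.04
147.04 m^2


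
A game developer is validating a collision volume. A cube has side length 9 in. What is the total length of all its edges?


Shape: cube
Side s = 9 in
A cube has 12 edges, all equal.
Formula: total edge length = 12 * s
Total = 12 * 9
Total = 108
108 in


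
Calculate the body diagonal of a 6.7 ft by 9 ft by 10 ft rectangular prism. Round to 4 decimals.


Shape: rectangular box (space diagonal)
l = 6.7 ft, w = 9 ft, h = 10 ft
Visualize: the diagonal of the base, then a right triangle with that diagonal and the height.
Formula: d = sqrt(l^2 + w^2 + h^2)
l^2 + w^2 + h^2 = 44.89 + 81 + 100 = 225.89
d = sqrt(225.89)
d = 15.0296
15.0296 ft


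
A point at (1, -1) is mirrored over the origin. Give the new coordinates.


Transformation: reflection
Original point: (1, -1)
Rule for reflection through the origin: (x, y) -> (-x, -y)
Apply: (1, -1) -> (-1, 1)
(-1, 1)


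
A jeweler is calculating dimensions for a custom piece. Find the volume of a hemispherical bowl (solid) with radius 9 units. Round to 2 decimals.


Shape: hemisphere (half of a sphere)
Radius r = 9 units
Formula: V = (1/2) * (4/3) * pi * r^3 = (2/3) * pi * r^3
r^3 = 729
(2/3) * 729 = 486
V = 486 * pi
V = 1526.81
1526.81 units^3


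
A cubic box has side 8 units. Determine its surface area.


Shape: cube
Side s = 8 units
A cube has 6 square faces.
Formula: SA = 6 * s^2
s^2 = 64
SA = 6 * 64
SA = 384
384 units^2


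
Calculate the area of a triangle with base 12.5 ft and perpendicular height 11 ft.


Shape: triangle
Base b = 12.5 ft, Height h = 11 ft
Formula: A = (1/2) * b * h
A = 0.5 * 12.5 * 11
A = 0.5 * 137.5
A = 68.75
68.75 ft^2


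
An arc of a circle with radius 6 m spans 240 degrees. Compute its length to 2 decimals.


Shape: circular arc
Radius r = 6 m, Angle = 240 degrees
Formula: L = (angle/360) * 2 * pi * r
2 * pi * r = 12 * pi
L = (240/360) * 12 * pi
L = 8 * pi
L = 25.13
25.13 m


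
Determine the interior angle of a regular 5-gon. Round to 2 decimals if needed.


Shape: regular pentagon (5 sides)
Formula: interior angle = (n - 2) * 180 / n
(n - 2) = 3
(n - 2) * 180 = 540
angle = 540 / 5
angle = 108
108 degrees


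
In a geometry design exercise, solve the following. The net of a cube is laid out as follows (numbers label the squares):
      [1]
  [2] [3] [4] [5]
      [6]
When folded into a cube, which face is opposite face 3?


Net: cross layout. Take square 3 as the base (bottom).
Fold the four squares in the horizontal row up around 3: 2 -> left, 4 -> right, 5 wraps to the top.
Fold 1 and 6 up from 3: 1 -> back, 6 -> front.
Opposite pairs are therefore: (1, 6), (2, 4), (3, 5).
Face 3 is opposite face 5.
face 5


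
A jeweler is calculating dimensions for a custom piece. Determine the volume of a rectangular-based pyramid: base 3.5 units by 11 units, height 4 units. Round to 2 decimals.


Shape: rectangular pyramid
Base: 3.5 units x 11 units, Height h = 4 units
Formula: V = (1/3) * base_area * h
base_area = 3.5 * 11 = 38.5
base_area * h = 38.5 * 4 = 154
V = 154 / 3
V = 51.33
51.33 units^3


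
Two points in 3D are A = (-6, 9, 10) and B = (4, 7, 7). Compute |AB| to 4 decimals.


3D distance between two points
P1 = (-6, 9, 10), P2 = (4, 7, 7)
Formula: d = sqrt((x2-x1)^2 + (y2-y1)^2 + (z2-z1)^2)
dx = 4 - -6 = 10
dy = 7 - 9 = -2
dz = 7 - 10 = -3
dx^2 + dy^2 + dz^2 = 100 + 4 + 9 = 113
d = sqrt(113)
d = 10.6301
10.6301 units


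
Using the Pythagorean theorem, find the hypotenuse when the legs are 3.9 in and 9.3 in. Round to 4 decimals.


Shape: right triangle
Legs a = 3.9 in, b = 9.3 in
Formula: c = sqrt(a^2 + b^2)
a^2 = 15.21, b^2 = 86.49
a^2 + b^2 = 101.7
c = sqrt(101.7)
c = 10.0846
10.0846 in


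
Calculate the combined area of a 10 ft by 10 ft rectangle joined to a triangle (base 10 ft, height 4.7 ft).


Composite shape: rectangle + triangle
Rectangle area = 10 * 10 = 100
Triangle area = 0.5 * 10 * 4.7 = 23.5
Total = 100 + 23.5
Total = 123.5
123.5 ft^2


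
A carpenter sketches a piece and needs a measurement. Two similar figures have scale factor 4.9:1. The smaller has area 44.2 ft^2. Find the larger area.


Linear scale factor k = 4.9
Original area = 44.2 ft^2
Rule: under a linear scaling by k, areas scale by k^2.
k^2 = 4.9^2 = 24.01
New area = 44.2 * 24.01
New area = 1061.242
1061.242 ft^2


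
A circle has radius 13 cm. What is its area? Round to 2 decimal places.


Shape: circle
Radius r = 13 cm
Formula: A = pi * r^2
r^2 = 13^2 = 169
A = pi * 169
A = 530.93
530.93 cm^2


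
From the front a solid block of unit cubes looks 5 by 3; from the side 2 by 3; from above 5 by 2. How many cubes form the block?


Orthographic views of a solid rectangular block:
Front view 5 x 3 -> length = 5, height = 3
Side view 2 x 3 -> width = 2, height = 3 (consistent)
Top view 5 x 2 -> confirms length = 5, width = 2
The block is 5 x 2 x 3.
Total unit cubes = 5 * 2 * 3 = 30
30 unit cubes


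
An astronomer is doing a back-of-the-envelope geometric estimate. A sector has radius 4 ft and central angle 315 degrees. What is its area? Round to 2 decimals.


Shape: circular sector
Radius r = 4 ft, Angle = 315 degrees
Formula: A = (angle/360) * pi * r^2
r^2 = 16
Fraction of circle = 315/360
A = (315/360) * pi * 16
A = 14 * pi
A = 43.98
43.98 ft^2


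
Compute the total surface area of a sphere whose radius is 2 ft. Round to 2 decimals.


Shape: sphere
Radius r = 2 ft
Formula: SA = 4 * pi * r^2
r^2 = 4
SA = 4 * pi * 4
SA = 16 * pi
SA = 50.27
50.27 ft^2


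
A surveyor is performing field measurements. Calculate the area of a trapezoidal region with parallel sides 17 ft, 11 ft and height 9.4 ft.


Shape: trapezoid
Parallel sides a = 17 ft, b = 11 ft; Height h = 9.4 ft
Formula: A = (a + b) * h / 2
a + b = 17 + 11 = 28
A = 28 * 9.4 / 2
A = 263.2 / 2
A = 131.6
131.6 ft^2


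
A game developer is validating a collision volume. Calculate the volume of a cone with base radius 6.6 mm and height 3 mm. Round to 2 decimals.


Shape: cone
Radius r = 6.6 mm, Height h = 3 mm
Formula: V = (1/3) * pi * r^2 * h
r^2 = 43.56
pi * r^2 * h = pi * 43.56 * 3 = 130.68 * pi
V = 130.68 * pi / 3
V = 136.85
136.85 mm^3


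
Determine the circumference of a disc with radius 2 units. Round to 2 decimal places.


Shape: circle
Radius r = 2 units
Formula: C = 2 * pi * r
C = 2 * pi * 2
C = 4 * pi
C = 12.57
12.57 units


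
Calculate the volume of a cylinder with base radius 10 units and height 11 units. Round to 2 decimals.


Shape: cylinder
Radius r = 10 units, Height h = 11 units
Formula: V = pi * r^2 * h
r^2 = 100
V = pi * 100 * 11
V = 1100 * pi
V = 3455.75
3455.75 units^3


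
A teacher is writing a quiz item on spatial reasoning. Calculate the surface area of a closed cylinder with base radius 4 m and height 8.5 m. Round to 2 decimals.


Shape: closed cylinder
Radius r = 4 m, Height h = 8.5 m
Formula: SA = 2*pi*r^2 + 2*pi*r*h = 2*pi*r*(r + h)
r + h = 12.5
2 * r * (r + h) = 2 * 4 * 12.5 = 100
SA = 100 * pi
SA = 314.16
314.16 m^2


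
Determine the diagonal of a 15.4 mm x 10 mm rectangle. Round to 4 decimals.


Shape: rectangle (diagonal via Pythagoras)
Sides: 15.4 mm and 10 mm
Formula: d = sqrt(l^2 + w^2)
l^2 = 237.16, w^2 = 100
l^2 + w^2 = 337.16
d = sqrt(337.16)
d = 18.3619
18.3619 mm


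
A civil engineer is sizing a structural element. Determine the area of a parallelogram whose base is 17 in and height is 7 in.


Shape: parallelogram
Base b = 17 in, Height h = 7 in
Formula: A = b * h
A = 17 * 7
A = 119
119 in^2


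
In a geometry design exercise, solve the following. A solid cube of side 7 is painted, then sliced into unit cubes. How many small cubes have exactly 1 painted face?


Large cube: 7 x 7 x 7, cut into unit cubes.
n = 7, so n - 2 = 5
Cubes with 1 painted face lie in the interior of each face.
A cube has 6 faces; each contributes (n - 2)^2 = 25 such cubes.
Count = 6 * 25 = 150
150 unit cubes


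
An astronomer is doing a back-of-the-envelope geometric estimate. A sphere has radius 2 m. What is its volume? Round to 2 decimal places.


Shape: sphere
Radius r = 2 m
Formula: V = (4/3) * pi * r^3
r^3 = 8
(4/3) * 8 = 10.666667
V = 10.666667 * pi
V = 33.51
33.51 m^3


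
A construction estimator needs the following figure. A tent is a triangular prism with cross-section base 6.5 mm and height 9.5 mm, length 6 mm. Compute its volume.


Shape: triangular prism
Triangle base = 6.5 mm, triangle height = 9.5 mm, prism length L = 6 mm
Formula: V = (1/2 * b * h_tri) * L
Cross-section area = 0.5 * 6.5 * 9.5 = 30.875
V = 30.875 * 6
V = 185.25
185.25 mm^3


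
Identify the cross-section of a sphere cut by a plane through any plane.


Solid: sphere
Cutting plane: through any plane
Visualize the intersection of the plane with the solid's surface.
The boundary of the cut region is a circle.
circle


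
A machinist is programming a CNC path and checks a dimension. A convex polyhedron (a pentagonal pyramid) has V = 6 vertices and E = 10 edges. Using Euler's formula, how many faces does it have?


Polyhedron: pentagonal pyramid
Euler's formula for convex polyhedra: V - E + F = 2
Given: V = 6 vertices and E = 10 edges
Solve for F:
F = 2 + E - V = 2 + 10 - 6 = 6
6 faces


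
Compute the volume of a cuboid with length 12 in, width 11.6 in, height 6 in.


Shape: rectangular prism
l = 12 in, w = 11.6 in, h = 6 in
Formula: V = l * w * h
V = 12 * 11.6 * 6
V = 139.2 * 6
V = 835.2
835.2 in^3


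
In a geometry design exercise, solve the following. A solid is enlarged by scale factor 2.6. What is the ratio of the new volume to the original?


Linear scale factor k = 2.6
Rule: under a linear scaling by k, volumes scale by k^3.
k^3 = 2.6 * 2.6 * 2.6
k^3 = 6.76 * 2.6
k^3 = 17.576
Volume scales by a factor of 17.576.
17.576 (dimensionless)


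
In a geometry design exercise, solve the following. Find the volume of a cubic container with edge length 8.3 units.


Shape: cube
Side s = 8.3 units
Formula: V = s^3
V = 8.3 * 8.3 * 8.3
V = 68.89 * 8.3
V = 571.787
571.787 units^3


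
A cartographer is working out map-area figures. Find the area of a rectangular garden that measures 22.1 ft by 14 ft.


Shape: rectangle
Length l = 22.1 ft, Width w = 14 ft
Formula: A = l * w
A = 22.1 * 14
A = 309.4
309.4 ft^2


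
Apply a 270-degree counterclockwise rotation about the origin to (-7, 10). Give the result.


Transformation: rotation about the origin
Original point: (-7, 10)
Rule for 270 deg counterclockwise: (x, y) -> (y, -x)
Apply: (-7, 10) -> (10, 7)
(10, 7)
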